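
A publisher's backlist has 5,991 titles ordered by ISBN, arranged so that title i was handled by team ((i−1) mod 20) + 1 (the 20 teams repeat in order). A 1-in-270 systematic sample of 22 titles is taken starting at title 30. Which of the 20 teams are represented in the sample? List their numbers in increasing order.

Consecutive selections differ by k = 270, so their team numbers differ by 270 mod 20 = 10.
gcd(270, 20) = 10, so the sample visits 20/10 = 2 distinct residues mod 20.
Start 30 is team 10; the teams hit are 10, 20.

10, 20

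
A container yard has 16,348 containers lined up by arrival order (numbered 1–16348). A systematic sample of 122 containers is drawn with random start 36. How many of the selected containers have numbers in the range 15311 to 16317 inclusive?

8

k = 16348/122 = 134
First selection ≥ 15311: 36 + ⌈(15311−36)/134⌉·134 = 36 + 114×134 = 15312
Last selection ≤ 16317: 36 + ⌊(16317−36)/134⌋·134 = 36 + 121×134 = 16250
Count = 121 − 114 + 1 = 8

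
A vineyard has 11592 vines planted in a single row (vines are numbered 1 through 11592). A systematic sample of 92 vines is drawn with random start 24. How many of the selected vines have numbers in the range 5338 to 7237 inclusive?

15

k = 11592/92 = 126
First selection ≥ 5338: 24 + ⌈(5338−24)/126⌉·126 = 24 + 43×126 = 5442
Last selection ≤ 7237: 24 + ⌊(7237−24)/126⌋·126 = 24 + 57×126 = 7206
Count = 57 − 43 + 1 = 15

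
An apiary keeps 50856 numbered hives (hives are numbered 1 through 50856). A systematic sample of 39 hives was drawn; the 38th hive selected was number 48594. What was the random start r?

k = 50856/39 = 1304
r = 48594 − (38−1)×1304 = 48594 − 48248 = 346

346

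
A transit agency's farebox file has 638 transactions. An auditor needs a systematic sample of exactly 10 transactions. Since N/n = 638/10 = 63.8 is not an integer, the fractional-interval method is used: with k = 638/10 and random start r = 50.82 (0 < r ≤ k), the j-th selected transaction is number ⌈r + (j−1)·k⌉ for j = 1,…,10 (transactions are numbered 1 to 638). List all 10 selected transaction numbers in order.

j=1: r + 0k = 50.82 → ⌈·⌉ = 51
j=2: r + 1k = 114.62 → ⌈·⌉ = 115
j=3: r + 2k = 178.42 → ⌈·⌉ = 179
j=4: r + 3k = 242.22 → ⌈·⌉ = 243
j=5: r + 4k = 306.02 → ⌈·⌉ = 307
j=6: r + 5k = 369.82 → ⌈·⌉ = 370
j=7: r + 6k = 433.62 → ⌈·⌉ = 434
j=8: r + 7k = 497.42 → ⌈·⌉ = 498
j=9: r + 8k = 561.22 → ⌈·⌉ = 562
j=10: r + 9k = 625.02 → ⌈·⌉ = 626

51, 115, 179, 243, 307, 370, 434, 498, 562, 626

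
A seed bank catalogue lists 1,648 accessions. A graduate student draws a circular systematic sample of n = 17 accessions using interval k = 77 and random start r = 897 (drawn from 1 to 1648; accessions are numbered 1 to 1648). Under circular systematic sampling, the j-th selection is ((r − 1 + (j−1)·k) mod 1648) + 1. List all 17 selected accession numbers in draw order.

Selection 1: 897
Selection 2: 897 + 77 = 974
Selection 3: 974 + 77 = 1051
Selection 4: 1051 + 77 = 1128
Selection 5: 1128 + 77 = 1205
Selection 6: 1205 + 77 = 1282
Selection 7: 1282 + 77 = 1359
Selection 8: 1359 + 77 = 1436
Selection 9: 1436 + 77 = 1513
Selection 10: 1513 + 77 = 1590
Selection 11: 1590 + 77 = 1667 → 1667 − 1648 = 19
Selection 12: 19 + 77 = 96
Selection 13: 96 + 77 = 173
Selection 14: 173 + 77 = 250
Selection 15: 250 + 77 = 327
Selection 16: 327 + 77 = 404
Selection 17: 404 + 77 = 481

897, 974, 1051, 1128, 1205, 1282, 1359, 1436, 1513, 1590, 19, 96, 173, 250, 327, 404, 481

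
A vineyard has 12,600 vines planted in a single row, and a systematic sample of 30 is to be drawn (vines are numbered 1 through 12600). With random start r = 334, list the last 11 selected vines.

8314, 8734, 9154, 9574, 9994, 10414, 10834, 11254, 11674, 12094, 12514

k = N/n = 12600/30 = 420
20th selection = 334 + 19×420 = 8314
21st: 8314 + 420 = 8734
22nd: 8734 + 420 = 9154
23rd: 9154 + 420 = 9574
24th: 9574 + 420 = 9994
25th: 9994 + 420 = 10414
26th: 10414 + 420 = 10834
27th: 10834 + 420 = 11254
28th: 11254 + 420 = 11674
29th: 11674 + 420 = 12094
30th: 12094 + 420 = 12514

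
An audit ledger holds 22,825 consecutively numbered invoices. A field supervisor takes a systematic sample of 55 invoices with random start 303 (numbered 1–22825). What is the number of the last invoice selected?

k = 22825/55 = 415
55th selection = r + (55−1)·k = 303 + 54×415 = 303 + 22410 = 22713

22713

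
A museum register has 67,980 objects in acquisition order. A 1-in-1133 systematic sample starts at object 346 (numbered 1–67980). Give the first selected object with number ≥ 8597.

9410

k = 1133
Steps past start: ⌈(8597 − 346)/1133⌉ = ⌈8251/1133⌉ = 8
Selected object: 346 + 8×1133 = 9410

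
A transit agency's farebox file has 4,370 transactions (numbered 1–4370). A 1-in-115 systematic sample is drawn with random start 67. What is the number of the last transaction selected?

k = 115
38th selection = r + (38−1)·k = 67 + 37×115 = 67 + 4255 = 4322

4322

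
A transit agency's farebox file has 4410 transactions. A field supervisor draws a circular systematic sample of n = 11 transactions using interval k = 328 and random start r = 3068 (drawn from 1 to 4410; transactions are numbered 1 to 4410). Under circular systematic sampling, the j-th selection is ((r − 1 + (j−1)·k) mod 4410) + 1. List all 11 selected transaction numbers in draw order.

3068, 3396, 3724, 4052, 4380, 298, 626, 954, 1282, 1610, 1938

Selection 1: 3068
Selection 2: 3068 + 328 = 3396
Selection 3: 3396 + 328 = 3724
Selection 4: 3724 + 328 = 4052
Selection 5: 4052 + 328 = 4380
Selection 6: 4380 + 328 = 4708 → 4708 − 4410 = 298
Selection 7: 298 + 328 = 626
Selection 8: 626 + 328 = 954
Selection 9: 954 + 328 = 1282
Selection 10: 1282 + 328 = 1610
Selection 11: 1610 + 328 = 1938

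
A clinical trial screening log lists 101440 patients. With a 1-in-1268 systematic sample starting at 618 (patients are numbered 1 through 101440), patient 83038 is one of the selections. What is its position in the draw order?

66

k = 1268
position = (83038 − 618)/1268 + 1 = 82420/1268 + 1 = 65 + 1 = 66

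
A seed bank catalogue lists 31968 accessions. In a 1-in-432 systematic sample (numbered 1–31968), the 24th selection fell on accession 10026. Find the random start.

k = 432
r = 10026 − (24−1)×432 = 10026 − 9936 = 90

90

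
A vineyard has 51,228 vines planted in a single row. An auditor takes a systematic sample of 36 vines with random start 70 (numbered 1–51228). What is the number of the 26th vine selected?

k = 51228/36 = 1423
26th selection = r + (26−1)·k = 70 + 25×1423 = 70 + 35575 = 35645

35645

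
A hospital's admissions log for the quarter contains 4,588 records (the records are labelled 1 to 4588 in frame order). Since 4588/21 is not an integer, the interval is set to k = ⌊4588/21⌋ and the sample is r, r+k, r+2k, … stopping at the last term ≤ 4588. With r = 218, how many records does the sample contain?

21

k = ⌊4588/21⌋ = 218
Achieved size = ⌊(4588 − 218)/218⌋ + 1 = ⌊4370/218⌋ + 1 = 20 + 1 = 21
(last selection: 218 + 20×218 = 4578 ≤ 4588; next would be 4796 > 4588)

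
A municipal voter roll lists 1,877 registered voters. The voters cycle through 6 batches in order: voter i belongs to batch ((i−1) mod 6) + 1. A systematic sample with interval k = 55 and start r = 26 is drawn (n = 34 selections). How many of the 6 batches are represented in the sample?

6

Consecutive selections differ by k = 55, so their batch numbers differ by 55 mod 6 = 1.
gcd(55, 6) = 1, so the sample visits 6/1 = 6 distinct residues mod 6.
Start 26 is batch 2; the batches hit are 1, 2, 3, 4, 5, 6.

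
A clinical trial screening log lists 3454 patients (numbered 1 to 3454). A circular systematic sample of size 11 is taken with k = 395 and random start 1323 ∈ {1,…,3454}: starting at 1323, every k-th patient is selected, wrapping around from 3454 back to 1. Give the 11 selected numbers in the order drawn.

1323, 1718, 2113, 2508, 2903, 3298, 239, 634, 1029, 1424, 1819

Selection 1: 1323
Selection 2: 1323 + 395 = 1718
Selection 3: 1718 + 395 = 2113
Selection 4: 2113 + 395 = 2508
Selection 5: 2508 + 395 = 2903
Selection 6: 2903 + 395 = 3298
Selection 7: 3298 + 395 = 3693 → 3693 − 3454 = 239
Selection 8: 239 + 395 = 634
Selection 9: 634 + 395 = 1029
Selection 10: 1029 + 395 = 1424
Selection 11: 1424 + 395 = 1819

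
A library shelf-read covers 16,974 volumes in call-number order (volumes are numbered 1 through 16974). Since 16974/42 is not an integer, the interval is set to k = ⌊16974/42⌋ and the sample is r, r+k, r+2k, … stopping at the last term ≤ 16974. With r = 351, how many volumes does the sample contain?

k = ⌊16974/42⌋ = 404
Achieved size = ⌊(16974 − 351)/404⌋ + 1 = ⌊16623/404⌋ + 1 = 41 + 1 = 42
(last selection: 351 + 41×404 = 16915 ≤ 16974; next would be 17319 > 16974)

42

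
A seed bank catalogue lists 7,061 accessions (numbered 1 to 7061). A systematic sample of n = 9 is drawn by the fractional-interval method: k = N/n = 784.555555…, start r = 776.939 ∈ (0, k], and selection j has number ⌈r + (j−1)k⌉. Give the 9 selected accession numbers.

j=1: r + 0k = 776.939 → ⌈·⌉ = 777
j=2: r + 1k = 1561.494555… → ⌈·⌉ = 1562
j=3: r + 2k = 2346.050111… → ⌈·⌉ = 2347
j=4: r + 3k = 3130.605666… → ⌈·⌉ = 3131
j=5: r + 4k = 3915.161222… → ⌈·⌉ = 3916
j=6: r + 5k = 4699.716777… → ⌈·⌉ = 4700
j=7: r + 6k = 5484.272333… → ⌈·⌉ = 5485
j=8: r + 7k = 6268.827888… → ⌈·⌉ = 6269
j=9: r + 8k = 7053.383444… → ⌈·⌉ = 7054

777, 1562, 2347, 3131, 3916, 4700, 5485, 6269, 7054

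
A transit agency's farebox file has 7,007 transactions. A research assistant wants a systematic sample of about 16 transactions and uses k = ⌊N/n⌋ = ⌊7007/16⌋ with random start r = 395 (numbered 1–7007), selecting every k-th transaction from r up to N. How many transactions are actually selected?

16

k = ⌊7007/16⌋ = 437
Achieved size = ⌊(7007 − 395)/437⌋ + 1 = ⌊6612/437⌋ + 1 = 15 + 1 = 16
(last selection: 395 + 15×437 = 6950 ≤ 7007; next would be 7387 > 7007)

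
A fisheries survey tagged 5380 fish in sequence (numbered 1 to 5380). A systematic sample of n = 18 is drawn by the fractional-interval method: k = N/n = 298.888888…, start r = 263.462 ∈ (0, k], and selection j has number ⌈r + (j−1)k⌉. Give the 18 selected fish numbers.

264, 563, 862, 1161, 1460, 1758, 2057, 2356, 2655, 2954, 3253, 3552, 3851, 4150, 4448, 4747, 5046, 5345

j=1: r + 0k = 263.462 → ⌈·⌉ = 264
j=2: r + 1k = 562.350888… → ⌈·⌉ = 563
j=3: r + 2k = 861.239777… → ⌈·⌉ = 862
j=4: r + 3k = 1160.128666… → ⌈·⌉ = 1161
j=5: r + 4k = 1459.017555… → ⌈·⌉ = 1460
j=6: r + 5k = 1757.906444… → ⌈·⌉ = 1758
j=7: r + 6k = 2056.795333… → ⌈·⌉ = 2057
j=8: r + 7k = 2355.684222… → ⌈·⌉ = 2356
j=9: r + 8k = 2654.573111… → ⌈·⌉ = 2655
j=10: r + 9k = 2953.462 → ⌈·⌉ = 2954
j=11: r + 10k = 3252.350888… → ⌈·⌉ = 3253
j=12: r + 11k = 3551.239777… → ⌈·⌉ = 3552
j=13: r + 12k = 3850.128666… → ⌈·⌉ = 3851
j=14: r + 13k = 4149.017555… → ⌈·⌉ = 4150
j=15: r + 14k = 4447.906444… → ⌈·⌉ = 4448
j=16: r + 15k = 4746.795333… → ⌈·⌉ = 4747
j=17: r + 16k = 5045.684222… → ⌈·⌉ = 5046
j=18: r + 17k = 5344.573111… → ⌈·⌉ = 5345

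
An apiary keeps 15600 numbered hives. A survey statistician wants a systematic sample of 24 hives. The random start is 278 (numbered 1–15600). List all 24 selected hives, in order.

278, 928, 1578, 2228, 2878, 3528, 4178, 4828, 5478, 6128, 6778, 7428, 8078, 8728, 9378, 10028, 10678, 11328, 11978, 12628, 13278, 13928, 14578, 15228

k = N/n = 15600/24 = 650
hive 1: 278
hive 2: 278 + 650 = 928
hive 3: 928 + 650 = 1578
hive 4: 1578 + 650 = 2228
hive 5: 2228 + 650 = 2878
hive 6: 2878 + 650 = 3528
hive 7: 3528 + 650 = 4178
hive 8: 4178 + 650 = 4828
hive 9: 4828 + 650 = 5478
hive 10: 5478 + 650 = 6128
hive 11: 6128 + 650 = 6778
hive 12: 6778 + 650 = 7428
hive 13: 7428 + 650 = 8078
hive 14: 8078 + 650 = 8728
hive 15: 8728 + 650 = 9378
hive 16: 9378 + 650 = 10028
hive 17: 10028 + 650 = 10678
hive 18: 10678 + 650 = 11328
hive 19: 11328 + 650 = 11978
hive 20: 11978 + 650 = 12628
hive 21: 12628 + 650 = 13278
hive 22: 13278 + 650 = 13928
hive 23: 13928 + 650 = 14578
hive 24: 14578 + 650 = 15228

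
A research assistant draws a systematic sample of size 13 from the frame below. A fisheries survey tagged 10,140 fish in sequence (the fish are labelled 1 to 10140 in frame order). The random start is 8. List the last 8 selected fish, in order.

3908, 4688, 5468, 6248, 7028, 7808, 8588, 9368

k = N/n = 10140/13 = 780
6th selection = 8 + 5×780 = 3908
7th: 3908 + 780 = 4688
8th: 4688 + 780 = 5468
9th: 5468 + 780 = 6248
10th: 6248 + 780 = 7028
11th: 7028 + 780 = 7808
12th: 7808 + 780 = 8588
13th: 8588 + 780 = 9368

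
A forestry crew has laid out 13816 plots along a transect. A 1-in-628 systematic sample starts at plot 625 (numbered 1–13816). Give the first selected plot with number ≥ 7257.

7533

k = 628
Steps past start: ⌈(7257 − 625)/628⌉ = ⌈6632/628⌉ = 11
Selected plot: 625 + 11×628 = 7533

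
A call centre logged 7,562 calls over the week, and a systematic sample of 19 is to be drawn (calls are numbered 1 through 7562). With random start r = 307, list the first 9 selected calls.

k = N/n = 7562/19 = 398
call 1: 307
call 2: 307 + 398 = 705
call 3: 705 + 398 = 1103
call 4: 1103 + 398 = 1501
call 5: 1501 + 398 = 1899
call 6: 1899 + 398 = 2297
call 7: 2297 + 398 = 2695
call 8: 2695 + 398 = 3093
call 9: 3093 + 398 = 3491

307, 705, 1103, 1501, 1899, 2297, 2695, 3093, 3491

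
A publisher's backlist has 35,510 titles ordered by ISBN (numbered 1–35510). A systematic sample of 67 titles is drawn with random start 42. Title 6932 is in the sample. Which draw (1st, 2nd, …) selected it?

14

k = 35510/67 = 530
position = (6932 − 42)/530 + 1 = 6890/530 + 1 = 13 + 1 = 14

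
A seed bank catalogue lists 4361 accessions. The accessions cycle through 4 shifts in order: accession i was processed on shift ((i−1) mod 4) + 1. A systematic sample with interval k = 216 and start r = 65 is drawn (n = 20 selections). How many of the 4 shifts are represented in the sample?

1

Consecutive selections differ by k = 216, so their shift numbers differ by 216 mod 4 = 0.
gcd(216, 4) = 4, so the sample visits 4/4 = 1 distinct residues mod 4.
Start 65 is shift 1; the shifts hit are 1.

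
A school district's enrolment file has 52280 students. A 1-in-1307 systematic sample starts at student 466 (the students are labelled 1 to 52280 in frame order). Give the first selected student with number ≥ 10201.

10922

k = 1307
Steps past start: ⌈(10201 − 466)/1307⌉ = ⌈9735/1307⌉ = 8
Selected student: 466 + 8×1307 = 10922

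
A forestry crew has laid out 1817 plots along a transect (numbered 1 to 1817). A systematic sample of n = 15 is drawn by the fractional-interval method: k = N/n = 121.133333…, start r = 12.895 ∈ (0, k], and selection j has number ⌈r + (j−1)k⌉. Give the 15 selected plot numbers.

j=1: r + 0k = 12.895 → ⌈·⌉ = 13
j=2: r + 1k = 134.028333… → ⌈·⌉ = 135
j=3: r + 2k = 255.161666… → ⌈·⌉ = 256
j=4: r + 3k = 376.295 → ⌈·⌉ = 377
j=5: r + 4k = 497.428333… → ⌈·⌉ = 498
j=6: r + 5k = 618.561666… → ⌈·⌉ = 619
j=7: r + 6k = 739.695 → ⌈·⌉ = 740
j=8: r + 7k = 860.828333… → ⌈·⌉ = 861
j=9: r + 8k = 981.961666… → ⌈·⌉ = 982
j=10: r + 9k = 1103.095 → ⌈·⌉ = 1104
j=11: r + 10k = 1224.228333… → ⌈·⌉ = 1225
j=12: r + 11k = 1345.361666… → ⌈·⌉ = 1346
j=13: r + 12k = 1466.495 → ⌈·⌉ = 1467
j=14: r + 13k = 1587.628333… → ⌈·⌉ = 1588
j=15: r + 14k = 1708.761666… → ⌈·⌉ = 1709

13, 135, 256, 377, 498, 619, 740, 861, 982, 1104, 1225, 1346, 1467, 1588, 1709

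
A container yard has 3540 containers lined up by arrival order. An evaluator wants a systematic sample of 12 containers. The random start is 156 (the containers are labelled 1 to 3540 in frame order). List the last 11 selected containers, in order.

k = N/n = 3540/12 = 295
2nd selection = 156 + 1×295 = 451
3rd: 451 + 295 = 746
4th: 746 + 295 = 1041
5th: 1041 + 295 = 1336
6th: 1336 + 295 = 1631
7th: 1631 + 295 = 1926
8th: 1926 + 295 = 2221
9th: 2221 + 295 = 2516
10th: 2516 + 295 = 2811
11th: 2811 + 295 = 3106
12th: 3106 + 295 = 3401

451, 746, 1041, 1336, 1631, 1926, 2221, 2516, 2811, 3106, 3401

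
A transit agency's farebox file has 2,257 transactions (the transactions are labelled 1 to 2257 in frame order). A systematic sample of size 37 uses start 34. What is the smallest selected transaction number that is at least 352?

400

k = 2257/37 = 61
Steps past start: ⌈(352 − 34)/61⌉ = ⌈318/61⌉ = 6
Selected transaction: 34 + 6×61 = 400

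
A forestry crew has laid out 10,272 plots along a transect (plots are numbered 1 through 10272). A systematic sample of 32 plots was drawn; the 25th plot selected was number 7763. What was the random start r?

59

k = 10272/32 = 321
r = 7763 − (25−1)×321 = 7763 − 7704 = 59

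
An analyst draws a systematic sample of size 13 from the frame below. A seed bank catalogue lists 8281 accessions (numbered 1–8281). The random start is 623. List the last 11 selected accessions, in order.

k = N/n = 8281/13 = 637
3rd selection = 623 + 2×637 = 1897
4th: 1897 + 637 = 2534
5th: 2534 + 637 = 3171
6th: 3171 + 637 = 3808
7th: 3808 + 637 = 4445
8th: 4445 + 637 = 5082
9th: 5082 + 637 = 5719
10th: 5719 + 637 = 6356
11th: 6356 + 637 = 6993
12th: 6993 + 637 = 7630
13th: 7630 + 637 = 8267

1897, 2534, 3171, 3808, 4445, 5082, 5719, 6356, 6993, 7630, 8267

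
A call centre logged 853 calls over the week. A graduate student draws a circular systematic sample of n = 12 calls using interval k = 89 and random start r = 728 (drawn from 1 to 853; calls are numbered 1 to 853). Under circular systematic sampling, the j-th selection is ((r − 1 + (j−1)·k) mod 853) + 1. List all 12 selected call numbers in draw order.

728, 817, 53, 142, 231, 320, 409, 498, 587, 676, 765, 1

Selection 1: 728
Selection 2: 728 + 89 = 817
Selection 3: 817 + 89 = 906 → 906 − 853 = 53
Selection 4: 53 + 89 = 142
Selection 5: 142 + 89 = 231
Selection 6: 231 + 89 = 320
Selection 7: 320 + 89 = 409
Selection 8: 409 + 89 = 498
Selection 9: 498 + 89 = 587
Selection 10: 587 + 89 = 676
Selection 11: 676 + 89 = 765
Selection 12: 765 + 89 = 854 → 854 − 853 = 1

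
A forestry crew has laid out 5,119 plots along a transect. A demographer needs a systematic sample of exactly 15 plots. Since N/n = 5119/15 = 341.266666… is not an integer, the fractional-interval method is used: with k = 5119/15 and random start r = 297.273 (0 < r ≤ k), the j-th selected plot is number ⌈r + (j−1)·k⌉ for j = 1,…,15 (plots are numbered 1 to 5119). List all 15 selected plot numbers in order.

j=1: r + 0k = 297.273 → ⌈·⌉ = 298
j=2: r + 1k = 638.539666… → ⌈·⌉ = 639
j=3: r + 2k = 979.806333… → ⌈·⌉ = 980
j=4: r + 3k = 1321.073 → ⌈·⌉ = 1322
j=5: r + 4k = 1662.339666… → ⌈·⌉ = 1663
j=6: r + 5k = 2003.606333… → ⌈·⌉ = 2004
j=7: r + 6k = 2344.873 → ⌈·⌉ = 2345
j=8: r + 7k = 2686.139666… → ⌈·⌉ = 2687
j=9: r + 8k = 3027.406333… → ⌈·⌉ = 3028
j=10: r + 9k = 3368.673 → ⌈·⌉ = 3369
j=11: r + 10k = 3709.939666… → ⌈·⌉ = 3710
j=12: r + 11k = 4051.206333… → ⌈·⌉ = 4052
j=13: r + 12k = 4392.473 → ⌈·⌉ = 4393
j=14: r + 13k = 4733.739666… → ⌈·⌉ = 4734
j=15: r + 14k = 5075.006333… → ⌈·⌉ = 5076

298, 639, 980, 1322, 1663, 2004, 2345, 2687, 3028, 3369, 3710, 4052, 4393, 4734, 5076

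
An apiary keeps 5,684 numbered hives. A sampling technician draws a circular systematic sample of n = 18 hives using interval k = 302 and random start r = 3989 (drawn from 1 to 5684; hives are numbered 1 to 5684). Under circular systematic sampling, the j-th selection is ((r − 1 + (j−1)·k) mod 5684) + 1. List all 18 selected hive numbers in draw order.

Selection 1: 3989
Selection 2: 3989 + 302 = 4291
Selection 3: 4291 + 302 = 4593
Selection 4: 4593 + 302 = 4895
Selection 5: 4895 + 302 = 5197
Selection 6: 5197 + 302 = 5499
Selection 7: 5499 + 302 = 5801 → 5801 − 5684 = 117
Selection 8: 117 + 302 = 419
Selection 9: 419 + 302 = 721
Selection 10: 721 + 302 = 1023
Selection 11: 1023 + 302 = 1325
Selection 12: 1325 + 302 = 1627
Selection 13: 1627 + 302 = 1929
Selection 14: 1929 + 302 = 2231
Selection 15: 2231 + 302 = 2533
Selection 16: 2533 + 302 = 2835
Selection 17: 2835 + 302 = 3137
Selection 18: 3137 + 302 = 3439

3989, 4291, 4593, 4895, 5197, 5499, 117, 419, 721, 1023, 1325, 1627, 1929, 2231, 2533, 2835, 3137, 3439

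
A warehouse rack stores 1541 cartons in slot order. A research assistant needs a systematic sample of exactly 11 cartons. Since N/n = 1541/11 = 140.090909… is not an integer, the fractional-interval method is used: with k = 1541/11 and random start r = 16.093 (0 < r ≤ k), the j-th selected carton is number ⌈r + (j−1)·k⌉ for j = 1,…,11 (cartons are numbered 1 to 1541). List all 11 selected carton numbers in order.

17, 157, 297, 437, 577, 717, 857, 997, 1137, 1277, 1418

j=1: r + 0k = 16.093 → ⌈·⌉ = 17
j=2: r + 1k = 156.183909… → ⌈·⌉ = 157
j=3: r + 2k = 296.274818… → ⌈·⌉ = 297
j=4: r + 3k = 436.365727… → ⌈·⌉ = 437
j=5: r + 4k = 576.456636… → ⌈·⌉ = 577
j=6: r + 5k = 716.547545… → ⌈·⌉ = 717
j=7: r + 6k = 856.638454… → ⌈·⌉ = 857
j=8: r + 7k = 996.729363… → ⌈·⌉ = 997
j=9: r + 8k = 1136.820272… → ⌈·⌉ = 1137
j=10: r + 9k = 1276.911181… → ⌈·⌉ = 1277
j=11: r + 10k = 1417.002090… → ⌈·⌉ = 1418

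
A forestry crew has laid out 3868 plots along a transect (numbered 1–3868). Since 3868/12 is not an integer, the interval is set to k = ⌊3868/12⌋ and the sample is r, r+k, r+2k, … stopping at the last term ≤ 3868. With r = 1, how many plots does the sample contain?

13

k = ⌊3868/12⌋ = 322
Achieved size = ⌊(3868 − 1)/322⌋ + 1 = ⌊3867/322⌋ + 1 = 12 + 1 = 13
(last selection: 1 + 12×322 = 3865 ≤ 3868; next would be 4187 > 3868)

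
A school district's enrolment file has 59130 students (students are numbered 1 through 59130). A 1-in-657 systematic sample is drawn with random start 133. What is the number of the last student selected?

k = 657
90th selection = r + (90−1)·k = 133 + 89×657 = 133 + 58473 = 58606

58606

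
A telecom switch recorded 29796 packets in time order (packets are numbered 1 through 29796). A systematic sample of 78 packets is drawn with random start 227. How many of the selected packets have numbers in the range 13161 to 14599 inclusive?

4

k = 29796/78 = 382
First selection ≥ 13161: 227 + ⌈(13161−227)/382⌉·382 = 227 + 34×382 = 13215
Last selection ≤ 14599: 227 + ⌊(14599−227)/382⌋·382 = 227 + 37×382 = 14361
Count = 37 − 34 + 1 = 4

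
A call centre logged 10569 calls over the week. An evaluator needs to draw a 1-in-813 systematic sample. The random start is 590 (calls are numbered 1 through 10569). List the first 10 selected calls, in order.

call 1: 590
call 2: 590 + 813 = 1403
call 3: 1403 + 813 = 2216
call 4: 2216 + 813 = 3029
call 5: 3029 + 813 = 3842
call 6: 3842 + 813 = 4655
call 7: 4655 + 813 = 5468
call 8: 5468 + 813 = 6281
call 9: 6281 + 813 = 7094
call 10: 7094 + 813 = 7907

590, 1403, 2216, 3029, 3842, 4655, 5468, 6281, 7094, 7907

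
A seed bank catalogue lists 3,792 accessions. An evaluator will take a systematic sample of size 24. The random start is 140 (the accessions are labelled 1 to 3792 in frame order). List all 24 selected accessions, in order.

140, 298, 456, 614, 772, 930, 1088, 1246, 1404, 1562, 1720, 1878, 2036, 2194, 2352, 2510, 2668, 2826, 2984, 3142, 3300, 3458, 3616, 3774

k = N/n = 3792/24 = 158
accession 1: 140
accession 2: 140 + 158 = 298
accession 3: 298 + 158 = 456
accession 4: 456 + 158 = 614
accession 5: 614 + 158 = 772
accession 6: 772 + 158 = 930
accession 7: 930 + 158 = 1088
accession 8: 1088 + 158 = 1246
accession 9: 1246 + 158 = 1404
accession 10: 1404 + 158 = 1562
accession 11: 1562 + 158 = 1720
accession 12: 1720 + 158 = 1878
accession 13: 1878 + 158 = 2036
accession 14: 2036 + 158 = 2194
accession 15: 2194 + 158 = 2352
accession 16: 2352 + 158 = 2510
accession 17: 2510 + 158 = 2668
accession 18: 2668 + 158 = 2826
accession 19: 2826 + 158 = 2984
accession 20: 2984 + 158 = 3142
accession 21: 3142 + 158 = 3300
accession 22: 3300 + 158 = 3458
accession 23: 3458 + 158 = 3616
accession 24: 3616 + 158 = 3774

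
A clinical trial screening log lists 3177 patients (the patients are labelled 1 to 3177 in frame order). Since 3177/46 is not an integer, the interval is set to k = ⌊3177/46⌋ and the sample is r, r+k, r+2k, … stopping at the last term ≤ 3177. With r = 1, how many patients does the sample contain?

k = ⌊3177/46⌋ = 69
Achieved size = ⌊(3177 − 1)/69⌋ + 1 = ⌊3176/69⌋ + 1 = 46 + 1 = 47
(last selection: 1 + 46×69 = 3175 ≤ 3177; next would be 3244 > 3177)

47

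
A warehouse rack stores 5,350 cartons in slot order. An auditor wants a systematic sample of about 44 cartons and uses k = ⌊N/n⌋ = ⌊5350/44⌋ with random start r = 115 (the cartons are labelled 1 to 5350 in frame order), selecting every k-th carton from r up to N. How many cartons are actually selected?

44

k = ⌊5350/44⌋ = 121
Achieved size = ⌊(5350 − 115)/121⌋ + 1 = ⌊5235/121⌋ + 1 = 43 + 1 = 44
(last selection: 115 + 43×121 = 5318 ≤ 5350; next would be 5439 > 5350)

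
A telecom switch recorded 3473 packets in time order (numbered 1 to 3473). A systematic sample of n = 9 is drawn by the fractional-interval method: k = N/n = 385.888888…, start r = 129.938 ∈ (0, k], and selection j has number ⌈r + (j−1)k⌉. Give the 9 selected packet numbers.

130, 516, 902, 1288, 1674, 2060, 2446, 2832, 3218

j=1: r + 0k = 129.938 → ⌈·⌉ = 130
j=2: r + 1k = 515.826888… → ⌈·⌉ = 516
j=3: r + 2k = 901.715777… → ⌈·⌉ = 902
j=4: r + 3k = 1287.604666… → ⌈·⌉ = 1288
j=5: r + 4k = 1673.493555… → ⌈·⌉ = 1674
j=6: r + 5k = 2059.382444… → ⌈·⌉ = 2060
j=7: r + 6k = 2445.271333… → ⌈·⌉ = 2446
j=8: r + 7k = 2831.160222… → ⌈·⌉ = 2832
j=9: r + 8k = 3217.049111… → ⌈·⌉ = 3218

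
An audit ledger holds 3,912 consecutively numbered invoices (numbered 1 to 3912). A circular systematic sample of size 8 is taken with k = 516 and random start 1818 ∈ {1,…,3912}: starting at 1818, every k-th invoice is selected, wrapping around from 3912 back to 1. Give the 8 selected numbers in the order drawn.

1818, 2334, 2850, 3366, 3882, 486, 1002, 1518

Selection 1: 1818
Selection 2: 1818 + 516 = 2334
Selection 3: 2334 + 516 = 2850
Selection 4: 2850 + 516 = 3366
Selection 5: 3366 + 516 = 3882
Selection 6: 3882 + 516 = 4398 → 4398 − 3912 = 486
Selection 7: 486 + 516 = 1002
Selection 8: 1002 + 516 = 1518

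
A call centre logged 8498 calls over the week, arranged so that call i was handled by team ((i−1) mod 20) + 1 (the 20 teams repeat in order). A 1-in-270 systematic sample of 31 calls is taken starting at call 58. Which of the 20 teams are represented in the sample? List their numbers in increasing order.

8, 18

Consecutive selections differ by k = 270, so their team numbers differ by 270 mod 20 = 10.
gcd(270, 20) = 10, so the sample visits 20/10 = 2 distinct residues mod 20.
Start 58 is team 18; the teams hit are 8, 18.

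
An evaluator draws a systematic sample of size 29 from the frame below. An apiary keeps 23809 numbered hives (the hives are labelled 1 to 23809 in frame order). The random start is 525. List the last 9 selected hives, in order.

16945, 17766, 18587, 19408, 20229, 21050, 21871, 22692, 23513

k = N/n = 23809/29 = 821
21st selection = 525 + 20×821 = 16945
22nd: 16945 + 821 = 17766
23rd: 17766 + 821 = 18587
24th: 18587 + 821 = 19408
25th: 19408 + 821 = 20229
26th: 20229 + 821 = 21050
27th: 21050 + 821 = 21871
28th: 21871 + 821 = 22692
29th: 22692 + 821 = 23513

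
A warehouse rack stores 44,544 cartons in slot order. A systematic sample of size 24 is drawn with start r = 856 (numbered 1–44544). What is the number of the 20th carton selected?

k = 44544/24 = 1856
20th selection = r + (20−1)·k = 856 + 19×1856 = 856 + 35264 = 36120

36120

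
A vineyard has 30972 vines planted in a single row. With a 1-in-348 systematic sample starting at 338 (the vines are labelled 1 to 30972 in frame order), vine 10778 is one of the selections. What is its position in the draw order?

k = 348
position = (10778 − 338)/348 + 1 = 10440/348 + 1 = 30 + 1 = 31

31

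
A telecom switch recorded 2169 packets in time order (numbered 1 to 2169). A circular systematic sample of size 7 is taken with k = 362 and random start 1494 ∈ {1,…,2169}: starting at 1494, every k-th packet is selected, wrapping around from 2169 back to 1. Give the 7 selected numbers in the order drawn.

Selection 1: 1494
Selection 2: 1494 + 362 = 1856
Selection 3: 1856 + 362 = 2218 → 2218 − 2169 = 49
Selection 4: 49 + 362 = 411
Selection 5: 411 + 362 = 773
Selection 6: 773 + 362 = 1135
Selection 7: 1135 + 362 = 1497

1494, 1856, 49, 411, 773, 1135, 1497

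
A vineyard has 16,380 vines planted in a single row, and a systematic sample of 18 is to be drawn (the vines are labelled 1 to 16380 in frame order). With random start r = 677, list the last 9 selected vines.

8867, 9777, 10687, 11597, 12507, 13417, 14327, 15237, 16147

k = N/n = 16380/18 = 910
10th selection = 677 + 9×910 = 8867
11th: 8867 + 910 = 9777
12th: 9777 + 910 = 10687
13th: 10687 + 910 = 11597
14th: 11597 + 910 = 12507
15th: 12507 + 910 = 13417
16th: 13417 + 910 = 14327
17th: 14327 + 910 = 15237
18th: 15237 + 910 = 16147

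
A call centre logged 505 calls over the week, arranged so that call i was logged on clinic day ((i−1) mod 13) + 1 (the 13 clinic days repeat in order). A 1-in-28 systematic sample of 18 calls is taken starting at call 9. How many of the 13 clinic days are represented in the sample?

Consecutive selections differ by k = 28, so their clinic day numbers differ by 28 mod 13 = 2.
gcd(28, 13) = 1, so the sample visits 13/1 = 13 distinct residues mod 13.
Start 9 is clinic day 9; the clinic days hit are 1, 2, 3, 4, 5, 6, 7, 8, 9, 10, 11, 12, 13.

13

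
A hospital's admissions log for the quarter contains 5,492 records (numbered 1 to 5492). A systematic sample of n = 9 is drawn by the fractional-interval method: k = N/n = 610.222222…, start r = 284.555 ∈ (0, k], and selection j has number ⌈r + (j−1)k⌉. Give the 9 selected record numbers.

285, 895, 1505, 2116, 2726, 3336, 3946, 4557, 5167

j=1: r + 0k = 284.555 → ⌈·⌉ = 285
j=2: r + 1k = 894.777222… → ⌈·⌉ = 895
j=3: r + 2k = 1504.999444… → ⌈·⌉ = 1505
j=4: r + 3k = 2115.221666… → ⌈·⌉ = 2116
j=5: r + 4k = 2725.443888… → ⌈·⌉ = 2726
j=6: r + 5k = 3335.666111… → ⌈·⌉ = 3336
j=7: r + 6k = 3945.888333… → ⌈·⌉ = 3946
j=8: r + 7k = 4556.110555… → ⌈·⌉ = 4557
j=9: r + 8k = 5166.332777… → ⌈·⌉ = 5167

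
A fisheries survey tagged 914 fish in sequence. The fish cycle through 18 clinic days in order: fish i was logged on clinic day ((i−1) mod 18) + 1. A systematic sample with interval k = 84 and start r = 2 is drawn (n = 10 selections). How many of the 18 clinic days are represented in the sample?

Consecutive selections differ by k = 84, so their clinic day numbers differ by 84 mod 18 = 12.
gcd(84, 18) = 6, so the sample visits 18/6 = 3 distinct residues mod 18.
Start 2 is clinic day 2; the clinic days hit are 2, 8, 14.

3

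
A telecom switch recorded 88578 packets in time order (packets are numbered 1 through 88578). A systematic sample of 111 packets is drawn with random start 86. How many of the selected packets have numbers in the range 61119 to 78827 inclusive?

22

k = 88578/111 = 798
First selection ≥ 61119: 86 + ⌈(61119−86)/798⌉·798 = 86 + 77×798 = 61532
Last selection ≤ 78827: 86 + ⌊(78827−86)/798⌋·798 = 86 + 98×798 = 78290
Count = 98 − 77 + 1 = 22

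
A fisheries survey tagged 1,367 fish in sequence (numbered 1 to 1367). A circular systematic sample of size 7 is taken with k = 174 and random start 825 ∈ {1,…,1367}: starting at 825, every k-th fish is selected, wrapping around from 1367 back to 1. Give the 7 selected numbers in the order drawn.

825, 999, 1173, 1347, 154, 328, 502

Selection 1: 825
Selection 2: 825 + 174 = 999
Selection 3: 999 + 174 = 1173
Selection 4: 1173 + 174 = 1347
Selection 5: 1347 + 174 = 1521 → 1521 − 1367 = 154
Selection 6: 154 + 174 = 328
Selection 7: 328 + 174 = 502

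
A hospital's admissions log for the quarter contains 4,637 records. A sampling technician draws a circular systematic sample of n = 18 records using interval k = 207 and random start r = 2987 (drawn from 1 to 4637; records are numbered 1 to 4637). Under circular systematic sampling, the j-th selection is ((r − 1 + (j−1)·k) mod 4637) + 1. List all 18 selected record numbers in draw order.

2987, 3194, 3401, 3608, 3815, 4022, 4229, 4436, 6, 213, 420, 627, 834, 1041, 1248, 1455, 1662, 1869

Selection 1: 2987
Selection 2: 2987 + 207 = 3194
Selection 3: 3194 + 207 = 3401
Selection 4: 3401 + 207 = 3608
Selection 5: 3608 + 207 = 3815
Selection 6: 3815 + 207 = 4022
Selection 7: 4022 + 207 = 4229
Selection 8: 4229 + 207 = 4436
Selection 9: 4436 + 207 = 4643 → 4643 − 4637 = 6
Selection 10: 6 + 207 = 213
Selection 11: 213 + 207 = 420
Selection 12: 420 + 207 = 627
Selection 13: 627 + 207 = 834
Selection 14: 834 + 207 = 1041
Selection 15: 1041 + 207 = 1248
Selection 16: 1248 + 207 = 1455
Selection 17: 1455 + 207 = 1662
Selection 18: 1662 + 207 = 1869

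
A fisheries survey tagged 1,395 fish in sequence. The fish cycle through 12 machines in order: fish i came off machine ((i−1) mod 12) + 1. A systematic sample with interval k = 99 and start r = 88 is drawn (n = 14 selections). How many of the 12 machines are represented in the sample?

Consecutive selections differ by k = 99, so their machine numbers differ by 99 mod 12 = 3.
gcd(99, 12) = 3, so the sample visits 12/3 = 4 distinct residues mod 12.
Start 88 is machine 4; the machines hit are 1, 4, 7, 10.

4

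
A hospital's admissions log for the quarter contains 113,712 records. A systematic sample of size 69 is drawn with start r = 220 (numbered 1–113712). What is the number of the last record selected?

112284

k = 113712/69 = 1648
69th selection = r + (69−1)·k = 220 + 68×1648 = 220 + 112064 = 112284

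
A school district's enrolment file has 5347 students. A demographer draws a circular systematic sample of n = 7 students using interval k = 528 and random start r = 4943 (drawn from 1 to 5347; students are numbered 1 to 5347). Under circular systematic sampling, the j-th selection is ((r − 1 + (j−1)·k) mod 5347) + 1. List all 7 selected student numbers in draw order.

Selection 1: 4943
Selection 2: 4943 + 528 = 5471 → 5471 − 5347 = 124
Selection 3: 124 + 528 = 652
Selection 4: 652 + 528 = 1180
Selection 5: 1180 + 528 = 1708
Selection 6: 1708 + 528 = 2236
Selection 7: 2236 + 528 = 2764

4943, 124, 652, 1180, 1708, 2236, 2764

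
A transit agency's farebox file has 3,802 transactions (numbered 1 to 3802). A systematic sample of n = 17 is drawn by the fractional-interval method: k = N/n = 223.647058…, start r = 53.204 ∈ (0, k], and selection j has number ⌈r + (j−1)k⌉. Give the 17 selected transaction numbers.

j=1: r + 0k = 53.204 → ⌈·⌉ = 54
j=2: r + 1k = 276.851058… → ⌈·⌉ = 277
j=3: r + 2k = 500.498117… → ⌈·⌉ = 501
j=4: r + 3k = 724.145176… → ⌈·⌉ = 725
j=5: r + 4k = 947.792235… → ⌈·⌉ = 948
j=6: r + 5k = 1171.439294… → ⌈·⌉ = 1172
j=7: r + 6k = 1395.086352… → ⌈·⌉ = 1396
j=8: r + 7k = 1618.733411… → ⌈·⌉ = 1619
j=9: r + 8k = 1842.380470… → ⌈·⌉ = 1843
j=10: r + 9k = 2066.027529… → ⌈·⌉ = 2067
j=11: r + 10k = 2289.674588… → ⌈·⌉ = 2290
j=12: r + 11k = 2513.321647… → ⌈·⌉ = 2514
j=13: r + 12k = 2736.968705… → ⌈·⌉ = 2737
j=14: r + 13k = 2960.615764… → ⌈·⌉ = 2961
j=15: r + 14k = 3184.262823… → ⌈·⌉ = 3185
j=16: r + 15k = 3407.909882… → ⌈·⌉ = 3408
j=17: r + 16k = 3631.556941… → ⌈·⌉ = 3632

54, 277, 501, 725, 948, 1172, 1396, 1619, 1843, 2067, 2290, 2514, 2737, 2961, 3185, 3408, 3632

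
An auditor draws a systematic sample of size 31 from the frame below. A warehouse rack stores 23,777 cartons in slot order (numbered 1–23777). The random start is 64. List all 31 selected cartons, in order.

k = N/n = 23777/31 = 767
carton 1: 64
carton 2: 64 + 767 = 831
carton 3: 831 + 767 = 1598
carton 4: 1598 + 767 = 2365
carton 5: 2365 + 767 = 3132
carton 6: 3132 + 767 = 3899
carton 7: 3899 + 767 = 4666
carton 8: 4666 + 767 = 5433
carton 9: 5433 + 767 = 6200
carton 10: 6200 + 767 = 6967
carton 11: 6967 + 767 = 7734
carton 12: 7734 + 767 = 8501
carton 13: 8501 + 767 = 9268
carton 14: 9268 + 767 = 10035
carton 15: 10035 + 767 = 10802
carton 16: 10802 + 767 = 11569
carton 17: 11569 + 767 = 12336
carton 18: 12336 + 767 = 13103
carton 19: 13103 + 767 = 13870
carton 20: 13870 + 767 = 14637
carton 21: 14637 + 767 = 15404
carton 22: 15404 + 767 = 16171
carton 23: 16171 + 767 = 16938
carton 24: 16938 + 767 = 17705
carton 25: 17705 + 767 = 18472
carton 26: 18472 + 767 = 19239
carton 27: 19239 + 767 = 20006
carton 28: 20006 + 767 = 20773
carton 29: 20773 + 767 = 21540
carton 30: 21540 + 767 = 22307
carton 31: 22307 + 767 = 23074

64, 831, 1598, 2365, 3132, 3899, 4666, 5433, 6200, 6967, 7734, 8501, 9268, 10035, 10802, 11569, 12336, 13103, 13870, 14637, 15404, 16171, 16938, 17705, 18472, 19239, 20006, 20773, 21540, 22307, 23074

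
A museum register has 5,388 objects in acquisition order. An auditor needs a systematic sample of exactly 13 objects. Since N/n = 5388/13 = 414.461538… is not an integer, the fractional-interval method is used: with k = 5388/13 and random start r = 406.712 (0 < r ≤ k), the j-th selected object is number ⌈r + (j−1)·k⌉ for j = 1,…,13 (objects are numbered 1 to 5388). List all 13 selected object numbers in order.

407, 822, 1236, 1651, 2065, 2480, 2894, 3308, 3723, 4137, 4552, 4966, 5381

j=1: r + 0k = 406.712 → ⌈·⌉ = 407
j=2: r + 1k = 821.173538… → ⌈·⌉ = 822
j=3: r + 2k = 1235.635076… → ⌈·⌉ = 1236
j=4: r + 3k = 1650.096615… → ⌈·⌉ = 1651
j=5: r + 4k = 2064.558153… → ⌈·⌉ = 2065
j=6: r + 5k = 2479.019692… → ⌈·⌉ = 2480
j=7: r + 6k = 2893.481230… → ⌈·⌉ = 2894
j=8: r + 7k = 3307.942769… → ⌈·⌉ = 3308
j=9: r + 8k = 3722.404307… → ⌈·⌉ = 3723
j=10: r + 9k = 4136.865846… → ⌈·⌉ = 4137
j=11: r + 10k = 4551.327384… → ⌈·⌉ = 4552
j=12: r + 11k = 4965.788923… → ⌈·⌉ = 4966
j=13: r + 12k = 5380.250461… → ⌈·⌉ = 5381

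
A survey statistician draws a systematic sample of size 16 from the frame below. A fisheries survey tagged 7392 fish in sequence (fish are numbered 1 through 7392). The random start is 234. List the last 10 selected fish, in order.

3006, 3468, 3930, 4392, 4854, 5316, 5778, 6240, 6702, 7164

k = N/n = 7392/16 = 462
7th selection = 234 + 6×462 = 3006
8th: 3006 + 462 = 3468
9th: 3468 + 462 = 3930
10th: 3930 + 462 = 4392
11th: 4392 + 462 = 4854
12th: 4854 + 462 = 5316
13th: 5316 + 462 = 5778
14th: 5778 + 462 = 6240
15th: 6240 + 462 = 6702
16th: 6702 + 462 = 7164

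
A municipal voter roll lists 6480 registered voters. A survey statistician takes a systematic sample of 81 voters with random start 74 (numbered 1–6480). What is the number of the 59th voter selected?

k = 6480/81 = 80
59th selection = r + (59−1)·k = 74 + 58×80 = 74 + 4640 = 4714

4714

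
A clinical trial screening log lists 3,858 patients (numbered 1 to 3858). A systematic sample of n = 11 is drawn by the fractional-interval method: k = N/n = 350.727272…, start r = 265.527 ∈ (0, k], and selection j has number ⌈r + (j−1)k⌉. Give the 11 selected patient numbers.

j=1: r + 0k = 265.527 → ⌈·⌉ = 266
j=2: r + 1k = 616.254272… → ⌈·⌉ = 617
j=3: r + 2k = 966.981545… → ⌈·⌉ = 967
j=4: r + 3k = 1317.708818… → ⌈·⌉ = 1318
j=5: r + 4k = 1668.436090… → ⌈·⌉ = 1669
j=6: r + 5k = 2019.163363… → ⌈·⌉ = 2020
j=7: r + 6k = 2369.890636… → ⌈·⌉ = 2370
j=8: r + 7k = 2720.617909… → ⌈·⌉ = 2721
j=9: r + 8k = 3071.345181… → ⌈·⌉ = 3072
j=10: r + 9k = 3422.072454… → ⌈·⌉ = 3423
j=11: r + 10k = 3772.799727… → ⌈·⌉ = 3773

266, 617, 967, 1318, 1669, 2020, 2370, 2721, 3072, 3423, 3773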